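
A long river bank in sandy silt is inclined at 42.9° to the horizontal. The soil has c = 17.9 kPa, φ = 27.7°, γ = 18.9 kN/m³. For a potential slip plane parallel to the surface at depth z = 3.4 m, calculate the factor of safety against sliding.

FS = 1.12

For an infinite slope with a slip plane parallel to the surface (no pore pressure): FS = [c + γz cos²β tanφ] / [γz sinβ cosβ].
γz = 18.9·3.4 = 64.26 kN/m²
Numerator = 17.9 + 64.26·cos²42.9°·tan27.7° = 17.9 + 64.26·0.5366·0.5250 = 36.004 kPa
Denominator = 64.26·sin42.9°·cos42.9° = 64.26·0.6807·0.7325 = 32.044 kPa
FS = 36.004 / 32.044 = 1.124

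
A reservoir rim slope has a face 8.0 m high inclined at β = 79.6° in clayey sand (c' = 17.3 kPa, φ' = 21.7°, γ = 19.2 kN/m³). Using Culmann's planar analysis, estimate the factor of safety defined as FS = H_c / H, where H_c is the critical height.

H_c = (4c'/γ) · sinβ cosφ' / [1 − cos(β − φ')]
    = (4·17.3/19.2) · sin79.6°·cos21.7° / [1 − cos57.9°]
    = 3.604 · 0.9139 / 0.4686 = 7.03 m
FS = H_c / H = 7.03 / 8.0 = 0.879

FS = 0.88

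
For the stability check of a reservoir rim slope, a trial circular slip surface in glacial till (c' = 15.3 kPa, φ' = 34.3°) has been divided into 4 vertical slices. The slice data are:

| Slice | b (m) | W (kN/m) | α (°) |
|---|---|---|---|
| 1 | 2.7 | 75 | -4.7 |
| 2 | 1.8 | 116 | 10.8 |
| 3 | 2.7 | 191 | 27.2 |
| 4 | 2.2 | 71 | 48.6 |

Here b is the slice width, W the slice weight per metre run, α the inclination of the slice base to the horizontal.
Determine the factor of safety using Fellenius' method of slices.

Ordinary method of slices: FS = Σ[c'·Δl_i + (W_i cosα_i)·tanφ'] / Σ W_i sinα_i, with Δl_i = b_i / cosα_i.
Slice 1: Δl = 2.7/cos(-4.7°) = 2.709 m; N'_1 = 75·cos(-4.7°) = 74.7; c'Δl = 41.45; W sinα = -6.1
Slice 2: Δl = 1.8/cos10.8° = 1.832 m; N'_2 = 116·cos10.8° = 113.9; c'Δl = 28.04; W sinα = 21.7
Slice 3: Δl = 2.7/cos27.2° = 3.036 m; N'_3 = 191·cos27.2° = 169.9; c'Δl = 46.45; W sinα = 87.3
Slice 4: Δl = 2.2/cos48.6° = 3.327 m; N'_4 = 71·cos48.6° = 47.0; c'Δl = 50.90; W sinα = 53.3
Σc'Δl = 166.8 kN/m; ΣN' = 405.5 kN/m; ΣW sinα = 156.2 kN/m
Resisting = 166.8 + 405.5·tan34.3° = 166.8 + 276.6 = 443.5 kN/m
FS = 443.5 / 156.2 = 2.840

FS = 2.84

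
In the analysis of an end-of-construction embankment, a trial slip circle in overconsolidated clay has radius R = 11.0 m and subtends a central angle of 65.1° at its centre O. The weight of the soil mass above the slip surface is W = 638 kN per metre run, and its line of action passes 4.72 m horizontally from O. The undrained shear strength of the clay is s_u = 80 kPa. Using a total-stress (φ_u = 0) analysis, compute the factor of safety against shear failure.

Taking moments about the centre O, the resisting moment is provided by the undrained shear strength acting along the arc:
Arc length L_a = R·θ = 11.0·(65.1°·π/180) = 11.0·1.1362 = 12.50 m
M_R = s_u·L_a·R = 80·12.50·11.0 = 10998.5 kN·m/m
M_D = W·d = 638·4.72 = 3011.4 kN·m/m
FS = M_R / M_D = 10998.5 / 3011.4 = 3.652

FS = 3.65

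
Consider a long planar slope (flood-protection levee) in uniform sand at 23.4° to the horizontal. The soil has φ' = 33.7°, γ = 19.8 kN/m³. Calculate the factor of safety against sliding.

FS = 1.54

For a dry cohesionless infinite slope the factor of safety is FS = tanφ' / tanβ.
FS = tan33.7° / tan23.4° = 0.6669 / 0.4327 = 1.541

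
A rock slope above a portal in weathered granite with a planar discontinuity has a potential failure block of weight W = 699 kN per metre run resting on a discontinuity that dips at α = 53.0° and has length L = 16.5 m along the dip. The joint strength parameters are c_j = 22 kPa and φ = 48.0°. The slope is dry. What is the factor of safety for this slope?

Resolving the block weight along and normal to the plane and applying the Mohr–Coulomb strength on the joint:
N' = W cosα = 699·cos53.0° = 420.7 kN/m
Driving force T = W sinα = 699·sin53.0° = 558.2 kN/m
Resisting force R = c_j·L + N'·tanφ = 22·16.5 + 420.7·tan48.0° = 363.0 + 467.2 = 830.2 kN/m
FS = R / T = 830.2 / 558.2 = 1.487

FS = 1.49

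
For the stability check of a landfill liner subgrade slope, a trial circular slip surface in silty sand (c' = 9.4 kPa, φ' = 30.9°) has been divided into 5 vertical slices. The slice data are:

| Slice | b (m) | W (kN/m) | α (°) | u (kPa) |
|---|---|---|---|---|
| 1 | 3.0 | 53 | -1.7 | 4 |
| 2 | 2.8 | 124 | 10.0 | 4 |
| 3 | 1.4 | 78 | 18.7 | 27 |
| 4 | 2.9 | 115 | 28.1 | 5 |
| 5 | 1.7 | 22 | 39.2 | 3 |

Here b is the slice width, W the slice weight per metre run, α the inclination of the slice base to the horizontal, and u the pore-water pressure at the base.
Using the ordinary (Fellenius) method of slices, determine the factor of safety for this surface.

FS = 2.55

Ordinary method of slices: FS = Σ[c'·Δl_i + (W_i cosα_i − u_i·Δl_i)·tanφ'] / Σ W_i sinα_i, with Δl_i = b_i / cosα_i.
Slice 1: Δl = 3.0/cos(-1.7°) = 3.001 m; N'_1 = 53·cos(-1.7°) − 4·3.001 = 41.0; c'Δl = 28.21; W sinα = -1.6
Slice 2: Δl = 2.8/cos10.0° = 2.843 m; N'_2 = 124·cos10.0° − 4·2.843 = 110.7; c'Δl = 26.73; W sinα = 21.5
Slice 3: Δl = 1.4/cos18.7° = 1.478 m; N'_3 = 78·cos18.7° − 27·1.478 = 34.0; c'Δl = 13.89; W sinα = 25.0
Slice 4: Δl = 2.9/cos28.1° = 3.288 m; N'_4 = 115·cos28.1° − 5·3.288 = 85.0; c'Δl = 30.90; W sinα = 54.2
Slice 5: Δl = 1.7/cos39.2° = 2.194 m; N'_5 = 22·cos39.2° − 3·2.194 = 10.5; c'Δl = 20.62; W sinα = 13.9
Σc'Δl = 120.4 kN/m; ΣN' = 281.2 kN/m; ΣW sinα = 113.0 kN/m
Resisting = 120.4 + 281.2·tan30.9° = 120.4 + 168.3 = 288.6 kN/m
FS = 288.6 / 113.0 = 2.553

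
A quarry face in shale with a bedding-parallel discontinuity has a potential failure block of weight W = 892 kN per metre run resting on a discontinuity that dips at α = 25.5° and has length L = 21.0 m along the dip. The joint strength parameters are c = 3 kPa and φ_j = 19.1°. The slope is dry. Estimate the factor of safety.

FS = 0.89

Resolving the block weight along and normal to the plane and applying the Mohr–Coulomb strength on the joint:
N' = W cosα = 892·cos25.5° = 805.1 kN/m
Driving force T = W sinα = 892·sin25.5° = 384.0 kN/m
Resisting force R = c·L + N'·tanφ_j = 3·21.0 + 805.1·tan19.1° = 63.0 + 278.8 = 341.8 kN/m
FS = R / T = 341.8 / 384.0 = 0.890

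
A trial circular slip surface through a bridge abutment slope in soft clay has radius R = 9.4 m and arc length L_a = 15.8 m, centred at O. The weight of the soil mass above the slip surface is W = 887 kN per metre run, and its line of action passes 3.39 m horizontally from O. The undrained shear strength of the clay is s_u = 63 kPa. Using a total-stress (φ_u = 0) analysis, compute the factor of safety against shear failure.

Taking moments about the centre O, the resisting moment is provided by the undrained shear strength acting along the arc:
M_R = s_u·L_a·R = 63·15.80·9.4 = 9356.8 kN·m/m
M_D = W·d = 887·3.39 = 3006.9 kN·m/m
FS = M_R / M_D = 9356.8 / 3006.9 = 3.112

FS = 3.11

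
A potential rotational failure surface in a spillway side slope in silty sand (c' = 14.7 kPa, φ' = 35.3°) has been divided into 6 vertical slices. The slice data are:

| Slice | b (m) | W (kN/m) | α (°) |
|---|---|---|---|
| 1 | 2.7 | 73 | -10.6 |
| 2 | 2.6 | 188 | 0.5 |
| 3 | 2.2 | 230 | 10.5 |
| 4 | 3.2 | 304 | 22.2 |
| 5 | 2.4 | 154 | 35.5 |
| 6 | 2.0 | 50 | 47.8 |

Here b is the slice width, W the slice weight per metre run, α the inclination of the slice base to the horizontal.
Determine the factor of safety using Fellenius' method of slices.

FS = 3.33

Ordinary method of slices: FS = Σ[c'·Δl_i + (W_i cosα_i)·tanφ'] / Σ W_i sinα_i, with Δl_i = b_i / cosα_i.
Slice 1: Δl = 2.7/cos(-10.6°) = 2.747 m; N'_1 = 73·cos(-10.6°) = 71.8; c'Δl = 40.38; W sinα = -13.4
Slice 2: Δl = 2.6/cos0.5° = 2.600 m; N'_2 = 188·cos0.5° = 188.0; c'Δl = 38.22; W sinα = 1.6
Slice 3: Δl = 2.2/cos10.5° = 2.237 m; N'_3 = 230·cos10.5° = 226.1; c'Δl = 32.89; W sinα = 41.9
Slice 4: Δl = 3.2/cos22.2° = 3.456 m; N'_4 = 304·cos22.2° = 281.5; c'Δl = 50.81; W sinα = 114.9
Slice 5: Δl = 2.4/cos35.5° = 2.948 m; N'_5 = 154·cos35.5° = 125.4; c'Δl = 43.34; W sinα = 89.4
Slice 6: Δl = 2.0/cos47.8° = 2.977 m; N'_6 = 50·cos47.8° = 33.6; c'Δl = 43.77; W sinα = 37.0
Σc'Δl = 249.4 kN/m; ΣN' = 926.3 kN/m; ΣW sinα = 271.5 kN/m
Resisting = 249.4 + 926.3·tan35.3° = 249.4 + 655.9 = 905.3 kN/m
FS = 905.3 / 271.5 = 3.335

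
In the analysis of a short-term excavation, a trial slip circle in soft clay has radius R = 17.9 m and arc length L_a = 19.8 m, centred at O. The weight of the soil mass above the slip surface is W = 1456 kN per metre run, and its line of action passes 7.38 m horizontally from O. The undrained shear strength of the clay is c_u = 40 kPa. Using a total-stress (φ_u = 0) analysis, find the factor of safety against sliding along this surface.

Taking moments about the centre O, the resisting moment is provided by the undrained shear strength acting along the arc:
M_R = c_u·L_a·R = 40·19.80·17.9 = 14176.8 kN·m/m
M_D = W·d = 1456·7.38 = 10745.3 kN·m/m
FS = M_R / M_D = 14176.8 / 10745.3 = 1.319

FS = 1.32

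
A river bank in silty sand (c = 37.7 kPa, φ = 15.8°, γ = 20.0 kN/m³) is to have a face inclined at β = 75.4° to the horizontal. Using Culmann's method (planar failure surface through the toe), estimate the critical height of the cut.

Culmann's analysis gives the critical failure plane at α_cr = (β + φ)/2 = (75.4 + 15.8)/2 = 45.6°, and the critical height
H_c = (4c/γ) · sinβ cosφ / [1 − cos(β − φ)]
    = (4·37.7/20.0) · sin75.4°·cos15.8° / [1 − cos(59.6°)]
    = 7.540 · 0.9677·0.9622 / [1 − 0.5060]
    = 7.540 · 0.9311 / 0.4940
    = 14.21 m

H_c = 14.21 m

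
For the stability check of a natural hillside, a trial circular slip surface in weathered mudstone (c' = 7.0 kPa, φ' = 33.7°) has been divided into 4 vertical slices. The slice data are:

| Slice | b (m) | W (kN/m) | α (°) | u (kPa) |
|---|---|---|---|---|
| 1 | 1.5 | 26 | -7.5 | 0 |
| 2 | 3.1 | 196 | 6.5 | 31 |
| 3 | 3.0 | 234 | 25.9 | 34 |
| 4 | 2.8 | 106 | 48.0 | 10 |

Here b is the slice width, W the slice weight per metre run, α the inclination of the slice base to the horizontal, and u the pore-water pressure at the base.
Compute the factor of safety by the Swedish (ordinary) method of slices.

FS = 1.26

Ordinary method of slices: FS = Σ[c'·Δl_i + (W_i cosα_i − u_i·Δl_i)·tanφ'] / Σ W_i sinα_i, with Δl_i = b_i / cosα_i.
Slice 1: Δl = 1.5/cos(-7.5°) = 1.513 m; N'_1 = 26·cos(-7.5°) − 0·1.513 = 25.8; c'Δl = 10.59; W sinα = -3.4
Slice 2: Δl = 3.1/cos6.5° = 3.120 m; N'_2 = 196·cos6.5° − 31·3.120 = 98.0; c'Δl = 21.84; W sinα = 22.2
Slice 3: Δl = 3.0/cos25.9° = 3.335 m; N'_3 = 234·cos25.9° − 34·3.335 = 97.1; c'Δl = 23.34; W sinα = 102.2
Slice 4: Δl = 2.8/cos48.0° = 4.185 m; N'_4 = 106·cos48.0° − 10·4.185 = 29.1; c'Δl = 29.29; W sinα = 78.8
Σc'Δl = 85.1 kN/m; ΣN' = 250.0 kN/m; ΣW sinα = 199.8 kN/m
Resisting = 85.1 + 250.0·tan33.7° = 85.1 + 166.7 = 251.8 kN/m
FS = 251.8 / 199.8 = 1.260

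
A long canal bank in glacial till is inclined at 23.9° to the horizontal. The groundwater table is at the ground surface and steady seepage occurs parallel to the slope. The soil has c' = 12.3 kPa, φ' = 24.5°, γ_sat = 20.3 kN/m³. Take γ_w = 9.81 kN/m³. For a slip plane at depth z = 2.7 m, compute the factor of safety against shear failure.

FS = 1.14

With seepage parallel to the slope and the water table at the surface, the effective normal stress on the slip plane uses the buoyant unit weight γ' = γ_sat − γ_w while the driving shear stress uses γ_sat:
FS = [c' + γ' z cos²β tanφ'] / [γ_sat z sinβ cosβ]
γ' = 20.3 − 9.81 = 10.49 kN/m³
Numerator = 12.3 + 10.49·2.7·cos²23.9°·tan24.5° = 12.3 + 10.49·2.7·0.8359·0.4557 = 23.089 kPa
Denominator = 20.3·2.7·sin23.9°·cos23.9° = 20.3·2.7·0.4051·0.9143 = 20.302 kPa
FS = 23.089 / 20.302 = 1.137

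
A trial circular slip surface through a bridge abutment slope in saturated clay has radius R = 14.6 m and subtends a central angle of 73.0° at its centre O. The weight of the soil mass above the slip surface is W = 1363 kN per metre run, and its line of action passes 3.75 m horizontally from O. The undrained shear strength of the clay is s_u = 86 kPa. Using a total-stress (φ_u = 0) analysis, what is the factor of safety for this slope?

FS = 4.57

Taking moments about the centre O, the resisting moment is provided by the undrained shear strength acting along the arc:
Arc length L_a = R·θ = 14.6·(73.0°·π/180) = 14.6·1.2741 = 18.60 m
M_R = s_u·L_a·R = 86·18.60·14.6 = 23356.3 kN·m/m
M_D = W·d = 1363·3.75 = 5111.2 kN·m/m
FS = M_R / M_D = 23356.3 / 5111.2 = 4.570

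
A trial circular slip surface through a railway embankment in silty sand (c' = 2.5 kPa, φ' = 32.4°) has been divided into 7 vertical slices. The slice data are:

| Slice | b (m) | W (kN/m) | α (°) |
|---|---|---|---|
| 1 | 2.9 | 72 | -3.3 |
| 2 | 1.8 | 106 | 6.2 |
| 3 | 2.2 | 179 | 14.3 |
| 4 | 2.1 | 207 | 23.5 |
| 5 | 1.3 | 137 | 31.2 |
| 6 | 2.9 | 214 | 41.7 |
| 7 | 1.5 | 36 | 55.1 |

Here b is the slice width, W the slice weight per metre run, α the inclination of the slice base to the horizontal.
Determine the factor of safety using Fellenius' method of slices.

FS = 1.53

Ordinary method of slices: FS = Σ[c'·Δl_i + (W_i cosα_i)·tanφ'] / Σ W_i sinα_i, with Δl_i = b_i / cosα_i.
Slice 1: Δl = 2.9/cos(-3.3°) = 2.905 m; N'_1 = 72·cos(-3.3°) = 71.9; c'Δl = 7.26; W sinα = -4.1
Slice 2: Δl = 1.8/cos6.2° = 1.811 m; N'_2 = 106·cos6.2° = 105.4; c'Δl = 4.53; W sinα = 11.4
Slice 3: Δl = 2.2/cos14.3° = 2.270 m; N'_3 = 179·cos14.3° = 173.5; c'Δl = 5.68; W sinα = 44.2
Slice 4: Δl = 2.1/cos23.5° = 2.290 m; N'_4 = 207·cos23.5° = 189.8; c'Δl = 5.72; W sinα = 82.5
Slice 5: Δl = 1.3/cos31.2° = 1.520 m; N'_5 = 137·cos31.2° = 117.2; c'Δl = 3.80; W sinα = 71.0
Slice 6: Δl = 2.9/cos41.7° = 3.884 m; N'_6 = 214·cos41.7° = 159.8; c'Δl = 9.71; W sinα = 142.4
Slice 7: Δl = 1.5/cos55.1° = 2.622 m; N'_7 = 36·cos55.1° = 20.6; c'Δl = 6.55; W sinα = 29.5
Σc'Δl = 43.3 kN/m; ΣN' = 838.1 kN/m; ΣW sinα = 376.9 kN/m
Resisting = 43.3 + 838.1·tan32.4° = 43.3 + 531.9 = 575.1 kN/m
FS = 575.1 / 376.9 = 1.526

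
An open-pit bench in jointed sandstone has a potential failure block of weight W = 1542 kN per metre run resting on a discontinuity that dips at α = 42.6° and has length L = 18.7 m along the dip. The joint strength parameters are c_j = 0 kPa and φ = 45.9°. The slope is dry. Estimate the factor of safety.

Resolving the block weight along and normal to the plane and applying the Mohr–Coulomb strength on the joint:
N' = W cosα = 1542·cos42.6° = 1135.1 kN/m
Driving force T = W sinα = 1542·sin42.6° = 1043.7 kN/m
Resisting force R = c_j·L + N'·tanφ = 0·18.7 + 1135.1·tan45.9° = 0.0 + 1171.3 = 1171.3 kN/m
FS = R / T = 1171.3 / 1043.7 = 1.122

FS = 1.12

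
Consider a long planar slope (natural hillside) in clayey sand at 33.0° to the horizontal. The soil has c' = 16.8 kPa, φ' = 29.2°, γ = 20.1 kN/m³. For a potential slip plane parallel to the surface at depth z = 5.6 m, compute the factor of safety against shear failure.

FS = 1.19

For an infinite slope with a slip plane parallel to the surface (no pore pressure): FS = [c' + γz cos²β tanφ'] / [γz sinβ cosβ].
γz = 20.1·5.6 = 112.56 kN/m²
Numerator = 16.8 + 112.56·cos²33.0°·tan29.2° = 16.8 + 112.56·0.7034·0.5589 = 61.047 kPa
Denominator = 112.56·sin33.0°·cos33.0° = 112.56·0.5446·0.8387 = 51.414 kPa
FS = 61.047 / 51.414 = 1.187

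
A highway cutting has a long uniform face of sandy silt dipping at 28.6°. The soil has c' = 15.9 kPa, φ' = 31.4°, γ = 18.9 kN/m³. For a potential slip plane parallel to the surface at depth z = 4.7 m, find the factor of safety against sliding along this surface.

For an infinite slope with a slip plane parallel to the surface (no pore pressure): FS = [c' + γz cos²β tanφ'] / [γz sinβ cosβ].
γz = 18.9·4.7 = 88.83 kN/m²
Numerator = 15.9 + 88.83·cos²28.6°·tan31.4° = 15.9 + 88.83·0.7709·0.6104 = 57.697 kPa
Denominator = 88.83·sin28.6°·cos28.6° = 88.83·0.4787·0.8780 = 37.334 kPa
FS = 57.697 / 37.334 = 1.545

FS = 1.55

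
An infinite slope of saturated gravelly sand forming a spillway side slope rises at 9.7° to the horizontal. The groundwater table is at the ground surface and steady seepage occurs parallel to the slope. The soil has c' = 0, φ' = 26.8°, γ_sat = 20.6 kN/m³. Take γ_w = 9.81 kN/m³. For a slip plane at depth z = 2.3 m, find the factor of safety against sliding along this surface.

With seepage parallel to the slope and the water table at the surface, the effective normal stress on the slip plane uses the buoyant unit weight γ' = γ_sat − γ_w while the driving shear stress uses γ_sat:
FS = [c' + γ' z cos²β tanφ'] / [γ_sat z sinβ cosβ]
(For c' = 0 this reduces to FS = (γ'/γ_sat)·tanφ'/tanβ.)
γ' = 20.6 − 9.81 = 10.79 kN/m³
Numerator = 0.0 + 10.79·2.3·cos²9.7°·tan26.8° = 0.0 + 10.79·2.3·0.9716·0.5051 = 12.180 kPa
Denominator = 20.6·2.3·sin9.7°·cos9.7° = 20.6·2.3·0.1685·0.9857 = 7.869 kPa
FS = 12.180 / 7.869 = 1.548

FS = 1.55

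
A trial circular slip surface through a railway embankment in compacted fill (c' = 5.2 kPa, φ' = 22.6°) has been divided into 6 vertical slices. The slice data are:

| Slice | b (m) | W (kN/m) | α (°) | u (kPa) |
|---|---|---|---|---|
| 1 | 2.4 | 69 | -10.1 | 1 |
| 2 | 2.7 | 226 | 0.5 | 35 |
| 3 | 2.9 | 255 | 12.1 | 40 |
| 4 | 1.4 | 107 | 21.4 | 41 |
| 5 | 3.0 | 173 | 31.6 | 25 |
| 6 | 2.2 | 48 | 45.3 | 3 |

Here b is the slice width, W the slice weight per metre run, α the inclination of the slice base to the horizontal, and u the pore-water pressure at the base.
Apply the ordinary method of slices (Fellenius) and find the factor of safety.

FS = 1.31

Ordinary method of slices: FS = Σ[c'·Δl_i + (W_i cosα_i − u_i·Δl_i)·tanφ'] / Σ W_i sinα_i, with Δl_i = b_i / cosα_i.
Slice 1: Δl = 2.4/cos(-10.1°) = 2.438 m; N'_1 = 69·cos(-10.1°) − 1·2.438 = 65.5; c'Δl = 12.68; W sinα = -12.1
Slice 2: Δl = 2.7/cos0.5° = 2.700 m; N'_2 = 226·cos0.5° − 35·2.700 = 131.5; c'Δl = 14.04; W sinα = 2.0
Slice 3: Δl = 2.9/cos12.1° = 2.966 m; N'_3 = 255·cos12.1° − 40·2.966 = 130.7; c'Δl = 15.42; W sinα = 53.5
Slice 4: Δl = 1.4/cos21.4° = 1.504 m; N'_4 = 107·cos21.4° − 41·1.504 = 38.0; c'Δl = 7.82; W sinα = 39.0
Slice 5: Δl = 3.0/cos31.6° = 3.522 m; N'_5 = 173·cos31.6° − 25·3.522 = 59.3; c'Δl = 18.32; W sinα = 90.6
Slice 6: Δl = 2.2/cos45.3° = 3.128 m; N'_6 = 48·cos45.3° − 3·3.128 = 24.4; c'Δl = 16.26; W sinα = 34.1
Σc'Δl = 84.5 kN/m; ΣN' = 449.3 kN/m; ΣW sinα = 207.1 kN/m
Resisting = 84.5 + 449.3·tan22.6° = 84.5 + 187.0 = 271.6 kN/m
FS = 271.6 / 207.1 = 1.311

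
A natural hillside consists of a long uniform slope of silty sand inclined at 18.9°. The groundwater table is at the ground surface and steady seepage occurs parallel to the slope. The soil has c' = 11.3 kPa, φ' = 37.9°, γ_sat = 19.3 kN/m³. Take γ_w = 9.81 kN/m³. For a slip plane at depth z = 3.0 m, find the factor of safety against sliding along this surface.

FS = 1.75

With seepage parallel to the slope and the water table at the surface, the effective normal stress on the slip plane uses the buoyant unit weight γ' = γ_sat − γ_w while the driving shear stress uses γ_sat:
FS = [c' + γ' z cos²β tanφ'] / [γ_sat z sinβ cosβ]
γ' = 19.3 − 9.81 = 9.49 kN/m³
Numerator = 11.3 + 9.49·3.0·cos²18.9°·tan37.9° = 11.3 + 9.49·3.0·0.8951·0.7785 = 31.138 kPa
Denominator = 19.3·3.0·sin18.9°·cos18.9° = 19.3·3.0·0.3239·0.9461 = 17.744 kPa
FS = 31.138 / 17.744 = 1.755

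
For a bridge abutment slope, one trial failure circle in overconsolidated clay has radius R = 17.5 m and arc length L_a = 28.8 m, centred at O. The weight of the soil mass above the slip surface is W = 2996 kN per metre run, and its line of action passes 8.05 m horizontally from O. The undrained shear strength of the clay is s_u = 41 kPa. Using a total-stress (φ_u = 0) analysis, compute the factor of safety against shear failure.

FS = 0.86

Taking moments about the centre O, the resisting moment is provided by the undrained shear strength acting along the arc:
M_R = s_u·L_a·R = 41·28.80·17.5 = 20664.0 kN·m/m
M_D = W·d = 2996·8.05 = 24117.8 kN·m/m
FS = M_R / M_D = 20664.0 / 24117.8 = 0.857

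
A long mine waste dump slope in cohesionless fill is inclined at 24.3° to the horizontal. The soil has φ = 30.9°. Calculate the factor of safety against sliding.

For a dry cohesionless infinite slope the factor of safety is FS = tanφ / tanβ.
FS = tan30.9° / tan24.3° = 0.5985 / 0.4515 = 1.326

FS = 1.33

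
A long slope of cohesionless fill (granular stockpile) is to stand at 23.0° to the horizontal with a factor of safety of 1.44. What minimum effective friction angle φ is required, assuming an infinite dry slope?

FS = tanφ/tanβ ⇒ tanφ = FS · tanβ = 1.44 · tan23.0° = 0.6112
φ = arctan(0.6112) = 31.44°

φ = 31.4°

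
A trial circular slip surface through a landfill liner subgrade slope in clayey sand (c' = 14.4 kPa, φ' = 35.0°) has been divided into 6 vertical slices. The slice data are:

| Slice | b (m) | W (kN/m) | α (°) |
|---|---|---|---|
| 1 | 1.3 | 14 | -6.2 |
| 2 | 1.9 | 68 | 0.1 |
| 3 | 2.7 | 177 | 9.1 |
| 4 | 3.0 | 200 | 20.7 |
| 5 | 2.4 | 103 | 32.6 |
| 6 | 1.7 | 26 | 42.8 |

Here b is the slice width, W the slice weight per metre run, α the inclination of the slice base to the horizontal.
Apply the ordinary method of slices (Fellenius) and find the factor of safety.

FS = 3.47

Ordinary method of slices: FS = Σ[c'·Δl_i + (W_i cosα_i)·tanφ'] / Σ W_i sinα_i, with Δl_i = b_i / cosα_i.
Slice 1: Δl = 1.3/cos(-6.2°) = 1.308 m; N'_1 = 14·cos(-6.2°) = 13.9; c'Δl = 18.83; W sinα = -1.5
Slice 2: Δl = 1.9/cos0.1° = 1.900 m; N'_2 = 68·cos0.1° = 68.0; c'Δl = 27.36; W sinα = 0.1
Slice 3: Δl = 2.7/cos9.1° = 2.734 m; N'_3 = 177·cos9.1° = 174.8; c'Δl = 39.38; W sinα = 28.0
Slice 4: Δl = 3.0/cos20.7° = 3.207 m; N'_4 = 200·cos20.7° = 187.1; c'Δl = 46.18; W sinα = 70.7
Slice 5: Δl = 2.4/cos32.6° = 2.849 m; N'_5 = 103·cos32.6° = 86.8; c'Δl = 41.02; W sinα = 55.5
Slice 6: Δl = 1.7/cos42.8° = 2.317 m; N'_6 = 26·cos42.8° = 19.1; c'Δl = 33.36; W sinα = 17.7
Σc'Δl = 206.1 kN/m; ΣN' = 549.6 kN/m; ΣW sinα = 170.5 kN/m
Resisting = 206.1 + 549.6·tan35.0° = 206.1 + 384.9 = 591.0 kN/m
FS = 591.0 / 170.5 = 3.467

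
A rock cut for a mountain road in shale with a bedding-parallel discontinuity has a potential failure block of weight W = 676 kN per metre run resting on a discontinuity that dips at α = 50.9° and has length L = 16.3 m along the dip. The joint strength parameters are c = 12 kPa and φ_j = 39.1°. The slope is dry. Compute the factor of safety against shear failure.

FS = 1.03

Resolving the block weight along and normal to the plane and applying the Mohr–Coulomb strength on the joint:
N' = W cosα = 676·cos50.9° = 426.3 kN/m
Driving force T = W sinα = 676·sin50.9° = 524.6 kN/m
Resisting force R = c·L + N'·tanφ_j = 12·16.3 + 426.3·tan39.1° = 195.6 + 346.5 = 542.1 kN/m
FS = R / T = 542.1 / 524.6 = 1.033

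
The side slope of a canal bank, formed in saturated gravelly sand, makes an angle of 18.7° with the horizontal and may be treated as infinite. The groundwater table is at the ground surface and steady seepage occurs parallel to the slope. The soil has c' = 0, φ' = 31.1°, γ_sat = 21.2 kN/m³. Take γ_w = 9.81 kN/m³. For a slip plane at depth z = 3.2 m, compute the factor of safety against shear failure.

With seepage parallel to the slope and the water table at the surface, the effective normal stress on the slip plane uses the buoyant unit weight γ' = γ_sat − γ_w while the driving shear stress uses γ_sat:
FS = [c' + γ' z cos²β tanφ'] / [γ_sat z sinβ cosβ]
(For c' = 0 this reduces to FS = (γ'/γ_sat)·tanφ'/tanβ.)
γ' = 21.2 − 9.81 = 11.39 kN/m³
Numerator = 0.0 + 11.39·3.2·cos²18.7°·tan31.1° = 0.0 + 11.39·3.2·0.8972·0.6032 = 19.727 kPa
Denominator = 21.2·3.2·sin18.7°·cos18.7° = 21.2·3.2·0.3206·0.9472 = 20.602 kPa
FS = 19.727 / 20.602 = 0.958

FS = 0.96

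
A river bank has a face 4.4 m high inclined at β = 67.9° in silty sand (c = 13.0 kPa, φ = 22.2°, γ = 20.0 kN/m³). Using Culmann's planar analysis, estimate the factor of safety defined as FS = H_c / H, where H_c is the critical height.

FS = 1.68

H_c = (4c/γ) · sinβ cosφ / [1 − cos(β − φ)]
    = (4·13.0/20.0) · sin67.9°·cos22.2° / [1 − cos45.7°]
    = 2.600 · 0.8578 / 0.3016 = 7.40 m
FS = H_c / H = 7.40 / 4.4 = 1.681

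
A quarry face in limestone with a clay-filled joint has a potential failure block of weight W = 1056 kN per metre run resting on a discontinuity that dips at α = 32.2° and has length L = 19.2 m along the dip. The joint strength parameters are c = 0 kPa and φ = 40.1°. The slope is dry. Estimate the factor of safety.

Resolving the block weight along and normal to the plane and applying the Mohr–Coulomb strength on the joint:
N' = W cosα = 1056·cos32.2° = 893.6 kN/m
Driving force T = W sinα = 1056·sin32.2° = 562.7 kN/m
Resisting force R = c·L + N'·tanφ = 0·19.2 + 893.6·tan40.1° = 0.0 + 752.5 = 752.5 kN/m
FS = R / T = 752.5 / 562.7 = 1.337

FS = 1.34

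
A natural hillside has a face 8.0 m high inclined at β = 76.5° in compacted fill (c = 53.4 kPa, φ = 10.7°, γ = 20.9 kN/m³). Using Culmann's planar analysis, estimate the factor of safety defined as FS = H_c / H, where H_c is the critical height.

FS = 2.07

H_c = (4c/γ) · sinβ cosφ / [1 − cos(β − φ)]
    = (4·53.4/20.9) · sin76.5°·cos10.7° / [1 − cos65.8°]
    = 10.220 · 0.9555 / 0.5901 = 16.55 m
FS = H_c / H = 16.55 / 8.0 = 2.069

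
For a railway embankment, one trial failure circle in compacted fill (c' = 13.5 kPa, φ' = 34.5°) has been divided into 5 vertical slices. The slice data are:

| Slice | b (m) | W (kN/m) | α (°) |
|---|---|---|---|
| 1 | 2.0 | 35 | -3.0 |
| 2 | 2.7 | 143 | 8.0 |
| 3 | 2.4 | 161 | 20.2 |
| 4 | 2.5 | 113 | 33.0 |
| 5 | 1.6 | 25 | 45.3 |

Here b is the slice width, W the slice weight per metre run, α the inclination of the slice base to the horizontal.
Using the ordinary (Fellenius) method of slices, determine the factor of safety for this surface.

FS = 3.08

Ordinary method of slices: FS = Σ[c'·Δl_i + (W_i cosα_i)·tanφ'] / Σ W_i sinα_i, with Δl_i = b_i / cosα_i.
Slice 1: Δl = 2.0/cos(-3.0°) = 2.003 m; N'_1 = 35·cos(-3.0°) = 35.0; c'Δl = 27.04; W sinα = -1.8
Slice 2: Δl = 2.7/cos8.0° = 2.727 m; N'_2 = 143·cos8.0° = 141.6; c'Δl = 36.81; W sinα = 19.9
Slice 3: Δl = 2.4/cos20.2° = 2.557 m; N'_3 = 161·cos20.2° = 151.1; c'Δl = 34.52; W sinα = 55.6
Slice 4: Δl = 2.5/cos33.0° = 2.981 m; N'_4 = 113·cos33.0° = 94.8; c'Δl = 40.24; W sinα = 61.5
Slice 5: Δl = 1.6/cos45.3° = 2.275 m; N'_5 = 25·cos45.3° = 17.6; c'Δl = 30.71; W sinα = 17.8
Σc'Δl = 169.3 kN/m; ΣN' = 440.0 kN/m; ΣW sinα = 153.0 kN/m
Resisting = 169.3 + 440.0·tan34.5° = 169.3 + 302.4 = 471.7 kN/m
FS = 471.7 / 153.0 = 3.084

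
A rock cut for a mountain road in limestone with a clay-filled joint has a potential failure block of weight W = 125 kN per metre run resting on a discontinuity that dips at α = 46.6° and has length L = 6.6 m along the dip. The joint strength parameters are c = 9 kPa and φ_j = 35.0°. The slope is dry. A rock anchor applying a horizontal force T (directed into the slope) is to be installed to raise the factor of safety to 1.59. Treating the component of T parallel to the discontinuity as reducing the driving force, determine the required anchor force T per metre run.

T = 16 kN/m

Resolving forces along and normal to the sliding plane, with the horizontal anchor force T adding T·sinα to the effective normal force and T·cosα acting up the plane against the driving force:
FS = [cL + (W cosα + T sinα) tanφ_j] / [W sinα − T cosα]
Without the anchor: N' = 85.9 kN/m, driving T_d = 90.8 kN/m, resisting R = 9·6.6 + 85.9·tan35.0° = 119.5 kN/m, FS = 1.32.
Setting FS = 1.59 and solving for T:
1.59·(90.8 − T cos46.6°) = 119.5 + T sin46.6°·tan35.0°
T·(sin46.6°·tan35.0° + 1.59·cos46.6°) = 1.59·90.8 − 119.5
T·(0.7266·0.7002 + 1.59·0.6871) = 144.4 − 119.5 = 24.9
T·1.6012 = 24.9
T = 15.5 kN/m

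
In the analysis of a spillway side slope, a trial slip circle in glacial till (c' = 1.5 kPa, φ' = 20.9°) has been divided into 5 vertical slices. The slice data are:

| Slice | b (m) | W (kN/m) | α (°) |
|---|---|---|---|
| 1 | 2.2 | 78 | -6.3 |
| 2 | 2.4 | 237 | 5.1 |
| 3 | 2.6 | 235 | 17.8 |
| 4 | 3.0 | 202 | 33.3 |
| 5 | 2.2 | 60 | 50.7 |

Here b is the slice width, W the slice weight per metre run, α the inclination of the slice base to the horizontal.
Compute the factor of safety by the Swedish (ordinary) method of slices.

Ordinary method of slices: FS = Σ[c'·Δl_i + (W_i cosα_i)·tanφ'] / Σ W_i sinα_i, with Δl_i = b_i / cosα_i.
Slice 1: Δl = 2.2/cos(-6.3°) = 2.213 m; N'_1 = 78·cos(-6.3°) = 77.5; c'Δl = 3.32; W sinα = -8.6
Slice 2: Δl = 2.4/cos5.1° = 2.410 m; N'_2 = 237·cos5.1° = 236.1; c'Δl = 3.61; W sinα = 21.1
Slice 3: Δl = 2.6/cos17.8° = 2.731 m; N'_3 = 235·cos17.8° = 223.8; c'Δl = 4.10; W sinα = 71.8
Slice 4: Δl = 3.0/cos33.3° = 3.589 m; N'_4 = 202·cos33.3° = 168.8; c'Δl = 5.38; W sinα = 110.9
Slice 5: Δl = 2.2/cos50.7° = 3.473 m; N'_5 = 60·cos50.7° = 38.0; c'Δl = 5.21; W sinα = 46.4
Σc'Δl = 21.6 kN/m; ΣN' = 744.2 kN/m; ΣW sinα = 241.7 kN/m
Resisting = 21.6 + 744.2·tan20.9° = 21.6 + 284.2 = 305.8 kN/m
FS = 305.8 / 241.7 = 1.265

FS = 1.27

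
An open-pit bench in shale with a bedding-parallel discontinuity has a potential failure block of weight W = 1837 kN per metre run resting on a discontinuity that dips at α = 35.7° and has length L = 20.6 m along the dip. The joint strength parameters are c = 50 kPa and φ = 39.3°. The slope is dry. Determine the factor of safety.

FS = 2.10

Resolving the block weight along and normal to the plane and applying the Mohr–Coulomb strength on the joint:
N' = W cosα = 1837·cos35.7° = 1491.8 kN/m
Driving force T = W sinα = 1837·sin35.7° = 1072.0 kN/m
Resisting force R = c·L + N'·tanφ = 50·20.6 + 1491.8·tan39.3° = 1030.0 + 1221.0 = 2251.0 kN/m
FS = R / T = 2251.0 / 1072.0 = 2.100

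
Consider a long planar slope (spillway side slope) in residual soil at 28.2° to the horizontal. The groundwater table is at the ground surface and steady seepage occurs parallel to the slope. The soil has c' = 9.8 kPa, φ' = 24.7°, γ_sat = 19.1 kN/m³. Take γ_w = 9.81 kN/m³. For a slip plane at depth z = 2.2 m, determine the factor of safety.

FS = 0.98

With seepage parallel to the slope and the water table at the surface, the effective normal stress on the slip plane uses the buoyant unit weight γ' = γ_sat − γ_w while the driving shear stress uses γ_sat:
FS = [c' + γ' z cos²β tanφ'] / [γ_sat z sinβ cosβ]
γ' = 19.1 − 9.81 = 9.29 kN/m³
Numerator = 9.8 + 9.29·2.2·cos²28.2°·tan24.7° = 9.8 + 9.29·2.2·0.7767·0.4599 = 17.101 kPa
Denominator = 19.1·2.2·sin28.2°·cos28.2° = 19.1·2.2·0.4726·0.8813 = 17.500 kPa
FS = 17.101 / 17.500 = 0.977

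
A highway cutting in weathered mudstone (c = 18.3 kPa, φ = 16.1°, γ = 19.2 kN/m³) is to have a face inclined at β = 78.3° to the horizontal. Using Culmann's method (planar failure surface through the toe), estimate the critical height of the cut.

H_c = 6.72 m

Culmann's analysis gives the critical failure plane at α_cr = (β + φ)/2 = (78.3 + 16.1)/2 = 47.2°, and the critical height
H_c = (4c/γ) · sinβ cosφ / [1 − cos(β − φ)]
    = (4·18.3/19.2) · sin78.3°·cos16.1° / [1 − cos(62.2°)]
    = 3.813 · 0.9792·0.9608 / [1 − 0.4664]
    = 3.813 · 0.9408 / 0.5336
    = 6.72 m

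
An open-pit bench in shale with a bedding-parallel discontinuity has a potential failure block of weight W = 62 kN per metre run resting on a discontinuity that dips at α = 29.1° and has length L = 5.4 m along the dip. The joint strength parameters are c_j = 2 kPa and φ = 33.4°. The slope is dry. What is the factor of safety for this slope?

Resolving the block weight along and normal to the plane and applying the Mohr–Coulomb strength on the joint:
N' = W cosα = 62·cos29.1° = 54.2 kN/m
Driving force T = W sinα = 62·sin29.1° = 30.2 kN/m
Resisting force R = c_j·L + N'·tanφ = 2·5.4 + 54.2·tan33.4° = 10.8 + 35.7 = 46.5 kN/m
FS = R / T = 46.5 / 30.2 = 1.543

FS = 1.54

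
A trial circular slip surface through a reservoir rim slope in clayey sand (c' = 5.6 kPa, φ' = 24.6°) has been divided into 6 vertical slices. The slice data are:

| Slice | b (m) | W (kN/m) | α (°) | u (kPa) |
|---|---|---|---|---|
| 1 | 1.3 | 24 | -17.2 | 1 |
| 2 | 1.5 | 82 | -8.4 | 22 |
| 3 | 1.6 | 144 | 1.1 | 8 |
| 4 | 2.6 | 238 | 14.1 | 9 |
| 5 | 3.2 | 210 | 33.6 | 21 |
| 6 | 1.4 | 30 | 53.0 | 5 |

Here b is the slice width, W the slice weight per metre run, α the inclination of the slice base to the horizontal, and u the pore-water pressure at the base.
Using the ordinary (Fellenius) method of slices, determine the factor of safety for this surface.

Ordinary method of slices: FS = Σ[c'·Δl_i + (W_i cosα_i − u_i·Δl_i)·tanφ'] / Σ W_i sinα_i, with Δl_i = b_i / cosα_i.
Slice 1: Δl = 1.3/cos(-17.2°) = 1.361 m; N'_1 = 24·cos(-17.2°) − 1·1.361 = 21.6; c'Δl = 7.62; W sinα = -7.1
Slice 2: Δl = 1.5/cos(-8.4°) = 1.516 m; N'_2 = 82·cos(-8.4°) − 22·1.516 = 47.8; c'Δl = 8.49; W sinα = -12.0
Slice 3: Δl = 1.6/cos1.1° = 1.600 m; N'_3 = 144·cos1.1° − 8·1.600 = 131.2; c'Δl = 8.96; W sinα = 2.8
Slice 4: Δl = 2.6/cos14.1° = 2.681 m; N'_4 = 238·cos14.1° − 9·2.681 = 206.7; c'Δl = 15.01; W sinα = 58.0
Slice 5: Δl = 3.2/cos33.6° = 3.842 m; N'_5 = 210·cos33.6° − 21·3.842 = 94.2; c'Δl = 21.51; W sinα = 116.2
Slice 6: Δl = 1.4/cos53.0° = 2.326 m; N'_6 = 30·cos53.0° − 5·2.326 = 6.4; c'Δl = 13.03; W sinα = 24.0
Σc'Δl = 74.6 kN/m; ΣN' = 507.9 kN/m; ΣW sinα = 181.8 kN/m
Resisting = 74.6 + 507.9·tan24.6° = 74.6 + 232.5 = 307.1 kN/m
FS = 307.1 / 181.8 = 1.689

FS = 1.69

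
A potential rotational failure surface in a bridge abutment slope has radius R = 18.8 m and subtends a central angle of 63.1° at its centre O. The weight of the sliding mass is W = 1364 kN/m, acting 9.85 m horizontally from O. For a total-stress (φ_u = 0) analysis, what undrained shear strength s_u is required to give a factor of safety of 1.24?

s_u = 42.8 kPa

FS = s_u·L_a·R / (W·d), so s_u = FS·W·d / (L_a·R).
Arc length L_a = R·θ = 18.8·(63.1°·π/180) = 18.8·1.1013 = 20.70 m
s_u = 1.24·1364·9.85 / (20.70·18.8) = 16659.9 / 389.24 = 42.80 kPa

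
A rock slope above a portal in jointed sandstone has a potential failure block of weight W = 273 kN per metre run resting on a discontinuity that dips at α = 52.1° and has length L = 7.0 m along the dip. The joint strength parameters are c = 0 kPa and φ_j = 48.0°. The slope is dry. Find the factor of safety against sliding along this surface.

Resolving the block weight along and normal to the plane and applying the Mohr–Coulomb strength on the joint:
N' = W cosα = 273·cos52.1° = 167.7 kN/m
Driving force T = W sinα = 273·sin52.1° = 215.4 kN/m
Resisting force R = c·L + N'·tanφ_j = 0·7.0 + 167.7·tan48.0° = 0.0 + 186.2 = 186.2 kN/m
FS = R / T = 186.2 / 215.4 = 0.865

FS = 0.86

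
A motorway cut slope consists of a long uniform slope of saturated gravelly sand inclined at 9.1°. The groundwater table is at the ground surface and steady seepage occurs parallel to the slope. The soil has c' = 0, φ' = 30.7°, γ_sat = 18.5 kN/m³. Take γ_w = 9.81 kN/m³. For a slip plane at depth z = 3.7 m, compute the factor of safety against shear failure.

With seepage parallel to the slope and the water table at the surface, the effective normal stress on the slip plane uses the buoyant unit weight γ' = γ_sat − γ_w while the driving shear stress uses γ_sat:
FS = [c' + γ' z cos²β tanφ'] / [γ_sat z sinβ cosβ]
(For c' = 0 this reduces to FS = (γ'/γ_sat)·tanφ'/tanβ.)
γ' = 18.5 − 9.81 = 8.69 kN/m³
Numerator = 0.0 + 8.69·3.7·cos²9.1°·tan30.7° = 0.0 + 8.69·3.7·0.9750·0.5938 = 18.614 kPa
Denominator = 18.5·3.7·sin9.1°·cos9.1° = 18.5·3.7·0.1582·0.9874 = 10.690 kPa
FS = 18.614 / 10.690 = 1.741

FS = 1.74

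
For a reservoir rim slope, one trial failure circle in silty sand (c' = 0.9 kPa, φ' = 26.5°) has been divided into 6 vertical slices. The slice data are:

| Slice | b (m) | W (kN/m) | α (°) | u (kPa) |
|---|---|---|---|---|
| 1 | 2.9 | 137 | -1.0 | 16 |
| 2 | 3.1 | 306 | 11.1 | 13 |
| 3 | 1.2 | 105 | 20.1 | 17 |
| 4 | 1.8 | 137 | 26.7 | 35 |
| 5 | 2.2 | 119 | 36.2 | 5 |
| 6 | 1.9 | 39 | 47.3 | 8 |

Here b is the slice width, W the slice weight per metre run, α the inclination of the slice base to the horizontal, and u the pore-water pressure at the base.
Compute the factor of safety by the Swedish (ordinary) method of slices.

Ordinary method of slices: FS = Σ[c'·Δl_i + (W_i cosα_i − u_i·Δl_i)·tanφ'] / Σ W_i sinα_i, with Δl_i = b_i / cosα_i.
Slice 1: Δl = 2.9/cos(-1.0°) = 2.900 m; N'_1 = 137·cos(-1.0°) − 16·2.900 = 90.6; c'Δl = 2.61; W sinα = -2.4
Slice 2: Δl = 3.1/cos11.1° = 3.159 m; N'_2 = 306·cos11.1° − 13·3.159 = 259.2; c'Δl = 2.84; W sinα = 58.9
Slice 3: Δl = 1.2/cos20.1° = 1.278 m; N'_3 = 105·cos20.1° − 17·1.278 = 76.9; c'Δl = 1.15; W sinα = 36.1
Slice 4: Δl = 1.8/cos26.7° = 2.015 m; N'_4 = 137·cos26.7° − 35·2.015 = 51.9; c'Δl = 1.81; W sinα = 61.6
Slice 5: Δl = 2.2/cos36.2° = 2.726 m; N'_5 = 119·cos36.2° − 5·2.726 = 82.4; c'Δl = 2.45; W sinα = 70.3
Slice 6: Δl = 1.9/cos47.3° = 2.802 m; N'_6 = 39·cos47.3° − 8·2.802 = 4.0; c'Δl = 2.52; W sinα = 28.7
Σc'Δl = 13.4 kN/m; ΣN' = 565.0 kN/m; ΣW sinα = 253.1 kN/m
Resisting = 13.4 + 565.0·tan26.5° = 13.4 + 281.7 = 295.1 kN/m
FS = 295.1 / 253.1 = 1.166

FS = 1.17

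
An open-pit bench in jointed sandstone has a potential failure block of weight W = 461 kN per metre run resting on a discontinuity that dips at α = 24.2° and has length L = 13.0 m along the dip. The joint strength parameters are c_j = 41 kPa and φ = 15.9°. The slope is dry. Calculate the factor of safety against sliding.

FS = 3.45

Resolving the block weight along and normal to the plane and applying the Mohr–Coulomb strength on the joint:
N' = W cosα = 461·cos24.2° = 420.5 kN/m
Driving force T = W sinα = 461·sin24.2° = 189.0 kN/m
Resisting force R = c_j·L + N'·tanφ = 41·13.0 + 420.5·tan15.9° = 533.0 + 119.8 = 652.8 kN/m
FS = R / T = 652.8 / 189.0 = 3.454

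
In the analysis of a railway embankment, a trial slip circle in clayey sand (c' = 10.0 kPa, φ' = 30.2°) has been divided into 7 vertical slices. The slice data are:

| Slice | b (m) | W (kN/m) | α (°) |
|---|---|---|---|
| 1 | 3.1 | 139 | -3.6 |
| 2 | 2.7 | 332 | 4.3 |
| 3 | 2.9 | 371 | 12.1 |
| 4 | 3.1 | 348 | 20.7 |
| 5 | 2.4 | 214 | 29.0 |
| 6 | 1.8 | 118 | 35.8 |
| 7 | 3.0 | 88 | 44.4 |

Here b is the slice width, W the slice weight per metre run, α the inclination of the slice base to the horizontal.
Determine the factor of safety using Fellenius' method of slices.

FS = 2.41

Ordinary method of slices: FS = Σ[c'·Δl_i + (W_i cosα_i)·tanφ'] / Σ W_i sinα_i, with Δl_i = b_i / cosα_i.
Slice 1: Δl = 3.1/cos(-3.6°) = 3.106 m; N'_1 = 139·cos(-3.6°) = 138.7; c'Δl = 31.06; W sinα = -8.7
Slice 2: Δl = 2.7/cos4.3° = 2.708 m; N'_2 = 332·cos4.3° = 331.1; c'Δl = 27.08; W sinα = 24.9
Slice 3: Δl = 2.9/cos12.1° = 2.966 m; N'_3 = 371·cos12.1° = 362.8; c'Δl = 29.66; W sinα = 77.8
Slice 4: Δl = 3.1/cos20.7° = 3.314 m; N'_4 = 348·cos20.7° = 325.5; c'Δl = 33.14; W sinα = 123.0
Slice 5: Δl = 2.4/cos29.0° = 2.744 m; N'_5 = 214·cos29.0° = 187.2; c'Δl = 27.44; W sinα = 103.7
Slice 6: Δl = 1.8/cos35.8° = 2.219 m; N'_6 = 118·cos35.8° = 95.7; c'Δl = 22.19; W sinα = 69.0
Slice 7: Δl = 3.0/cos44.4° = 4.199 m; N'_7 = 88·cos44.4° = 62.9; c'Δl = 41.99; W sinα = 61.6
Σc'Δl = 212.6 kN/m; ΣN' = 1503.8 kN/m; ΣW sinα = 451.3 kN/m
Resisting = 212.6 + 1503.8·tan30.2° = 212.6 + 875.3 = 1087.8 kN/m
FS = 1087.8 / 451.3 = 2.410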